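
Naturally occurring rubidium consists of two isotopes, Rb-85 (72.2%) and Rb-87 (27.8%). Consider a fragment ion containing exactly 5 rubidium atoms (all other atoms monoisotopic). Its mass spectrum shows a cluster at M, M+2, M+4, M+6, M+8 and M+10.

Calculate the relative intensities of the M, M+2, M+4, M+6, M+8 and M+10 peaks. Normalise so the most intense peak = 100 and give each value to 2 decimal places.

The 5 Rb atoms are independent, so intensities follow the terms of (0.722 + 0.278)^5.
P(M) = 0.722^5 = 0.196194
P(M+2) = 5 × 0.722^4 × 0.278^1 = 0.377714
P(M+4) = 10 × 0.722^3 × 0.278^2 = 0.290872
P(M+6) = 10 × 0.722^2 × 0.278^3 = 0.111998
P(M+8) = 5 × 0.722^1 × 0.278^4 = 0.021562
P(M+10) = 0.278^5 = 0.001660
The M+2 peak is largest (0.377714); scaling to 100 gives 51.94 : 100.00 : 77.01 : 29.65 : 5.71 : 0.44.

51.94 : 100.00 : 77.01 : 29.65 : 5.71 : 0.44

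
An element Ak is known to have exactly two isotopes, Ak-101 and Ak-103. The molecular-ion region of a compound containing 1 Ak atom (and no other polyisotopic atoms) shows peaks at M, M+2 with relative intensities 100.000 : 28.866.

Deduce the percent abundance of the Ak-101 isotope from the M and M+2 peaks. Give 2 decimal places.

If p is the fraction of Ak that is Ak-101, then I(M+2)/I(M) = [C(1,1)·p^0·(1−p)] / p^1 = 1·(1−p)/p = 28.866/100.000 = 0.2887
(1−p)/p = 0.2887/1 = 0.2887  ⇒  p = 1/(1 + 0.2887) = 0.7760
Ak-101: 77.60%, Ak-103: 22.40%.

77.60%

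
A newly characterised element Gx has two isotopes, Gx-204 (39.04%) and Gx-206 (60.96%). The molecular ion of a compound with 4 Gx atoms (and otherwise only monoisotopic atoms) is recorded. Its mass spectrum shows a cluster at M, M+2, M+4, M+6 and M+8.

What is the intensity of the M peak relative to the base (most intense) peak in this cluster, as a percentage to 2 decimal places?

6.57%

Binomial terms of (0.3904 + 0.6096)^4: M 0.0232, M+2 0.1451, M+4 0.3398, M+6 0.3538, M+8 0.1381 → M+6 is the base peak.
P(M+6) = C(4,3) × 0.3904^1 × 0.6096^3 = 4 × 0.3904 × 0.22653477 = 0.353757 (base)
P(M) = C(4,0) × 0.3904^4 × 0.6096^0 = 1 × 0.02322947 × 1.0000 = 0.023229
Relative intensity = 0.023229 / 0.353757 × 100 = 6.57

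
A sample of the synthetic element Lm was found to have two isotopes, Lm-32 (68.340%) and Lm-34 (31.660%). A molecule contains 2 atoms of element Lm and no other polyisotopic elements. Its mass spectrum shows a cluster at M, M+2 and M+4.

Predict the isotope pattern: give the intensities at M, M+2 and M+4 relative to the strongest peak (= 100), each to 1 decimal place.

100.0 : 92.7 : 21.5

Each Lm atom is independently Lm-32 (p = 0.68340) or Lm-34 (q = 0.31660); the cluster is the binomial expansion (p + q)^2.
P(M) = 0.68340^2 = 0.467036
P(M+2) = 2 × 0.68340^1 × 0.31660^1 = 0.432729
P(M+4) = 0.31660^2 = 0.100236
The M peak is largest (0.467036); scaling to 100 gives 100.0 : 92.7 : 21.5.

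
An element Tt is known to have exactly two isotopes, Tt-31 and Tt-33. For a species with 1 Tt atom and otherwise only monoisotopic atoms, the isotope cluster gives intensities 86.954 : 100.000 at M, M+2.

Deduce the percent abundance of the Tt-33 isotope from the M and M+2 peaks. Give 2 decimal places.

Let p = fractional abundance of Tt-31. I(M+2)/I(M) = [C(1,1)·p^0·(1−p)] / p^1 = 1·(1−p)/p = 100.000/86.954 = 1.1500
(1−p)/p = 1.1500/1 = 1.1500  ⇒  p = 1/(1 + 1.1500) = 0.4651
Tt-31: 46.51%, Tt-33: 53.49%.

53.49%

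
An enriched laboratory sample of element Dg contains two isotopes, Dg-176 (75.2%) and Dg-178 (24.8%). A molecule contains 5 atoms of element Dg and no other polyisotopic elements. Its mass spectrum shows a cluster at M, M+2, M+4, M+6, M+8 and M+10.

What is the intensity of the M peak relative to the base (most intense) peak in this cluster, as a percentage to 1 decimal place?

Binomial terms of (0.752 + 0.248)^5: M 0.2405, M+2 0.3965, M+4 0.2616, M+6 0.0863, M+8 0.0142, M+10 0.0009 → M+2 is the base peak.
P(M+2) = C(5,1) × 0.752^4 × 0.248^1 = 5 × 0.31979477 × 0.2480 = 0.396546 (base)
P(M) = C(5,0) × 0.752^5 × 0.248^0 = 1 × 0.24048567 × 1.0000 = 0.240486
Relative intensity = 0.240486 / 0.396546 × 100 = 60.6

60.6%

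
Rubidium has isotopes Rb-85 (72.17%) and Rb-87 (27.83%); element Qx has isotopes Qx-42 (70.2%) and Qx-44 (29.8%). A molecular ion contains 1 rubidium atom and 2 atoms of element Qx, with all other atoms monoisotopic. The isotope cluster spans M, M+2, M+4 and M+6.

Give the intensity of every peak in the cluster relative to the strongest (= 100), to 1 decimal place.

81.0 : 100.0 : 41.1 : 5.6

Rubidium pattern (n=1): 0.7217 : 0.2783
Element Qx pattern (n=2): 0.492804 : 0.418392 : 0.088804
Convolve the two distributions (both contribute in 2-u steps):
  M: 0.7217×0.492804 = 0.355657
  M+2: 0.7217×0.418392 + 0.2783×0.492804 = 0.439101
  M+4: 0.7217×0.088804 + 0.2783×0.418392 = 0.180528
  M+6: 0.2783×0.088804 = 0.024714
Scale to base peak (0.439101) = 100: 81.0 : 100.0 : 41.1 : 5.6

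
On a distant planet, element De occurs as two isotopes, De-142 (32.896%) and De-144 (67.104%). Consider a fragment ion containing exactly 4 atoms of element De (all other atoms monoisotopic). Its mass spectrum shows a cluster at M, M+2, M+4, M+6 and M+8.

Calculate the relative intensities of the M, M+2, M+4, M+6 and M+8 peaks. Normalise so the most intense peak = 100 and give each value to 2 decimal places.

Each De atom is independently De-142 (p = 0.32896) or De-144 (q = 0.67104); the cluster is the binomial expansion (p + q)^4.
P(M) = 0.32896^4 = 0.011710
P(M+2) = 4 × 0.32896^3 × 0.67104^1 = 0.095552
P(M+4) = 6 × 0.32896^2 × 0.67104^2 = 0.292371
P(M+6) = 4 × 0.32896^1 × 0.67104^3 = 0.397602
P(M+8) = 0.67104^4 = 0.202765
The M+6 peak is largest (0.397602); scaling to 100 gives 2.95 : 24.03 : 73.53 : 100.00 : 51.00.

2.95 : 24.03 : 73.53 : 100.00 : 51.00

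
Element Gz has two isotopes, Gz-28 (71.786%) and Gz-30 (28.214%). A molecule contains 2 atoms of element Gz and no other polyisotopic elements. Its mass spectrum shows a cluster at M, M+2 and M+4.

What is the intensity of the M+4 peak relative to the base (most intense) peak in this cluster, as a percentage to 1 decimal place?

(0.71786 + 0.28214)^2 gives M 0.5153, M+2 0.4051, M+4 0.0796; the largest is M.
P(M) = C(2,0) × 0.71786^2 × 0.28214^0 = 1 × 0.51532298 × 1.0000 = 0.515323 (base)
P(M+4) = C(2,2) × 0.71786^0 × 0.28214^2 = 1 × 1.0000 × 0.07960298 = 0.079603
Relative intensity = 0.079603 / 0.515323 × 100 = 15.4

15.4%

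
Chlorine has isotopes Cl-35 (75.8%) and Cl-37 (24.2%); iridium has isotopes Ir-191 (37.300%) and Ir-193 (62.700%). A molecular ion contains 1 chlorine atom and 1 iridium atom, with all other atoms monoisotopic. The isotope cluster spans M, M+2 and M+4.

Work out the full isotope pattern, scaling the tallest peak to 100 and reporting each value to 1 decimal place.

Chlorine pattern (n=1): 0.7580 : 0.2420
Iridium pattern (n=1): 0.3730 : 0.6270
Convolve the two distributions (both contribute in 2-u steps):
  M: 0.7580×0.3730 = 0.282734
  M+2: 0.7580×0.6270 + 0.2420×0.3730 = 0.565532
  M+4: 0.2420×0.6270 = 0.151734
Scale to base peak (0.565532) = 100: 50.0 : 100.0 : 26.8

50.0 : 100.0 : 26.8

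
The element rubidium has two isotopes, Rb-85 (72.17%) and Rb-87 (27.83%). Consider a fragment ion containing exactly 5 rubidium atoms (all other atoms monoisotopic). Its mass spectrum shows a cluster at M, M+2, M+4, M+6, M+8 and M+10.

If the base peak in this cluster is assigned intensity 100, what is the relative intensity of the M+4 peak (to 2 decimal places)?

(0.7217 + 0.2783)^5 gives M 0.1958, M+2 0.3775, M+4 0.2911, M+6 0.1123, M+8 0.0216, M+10 0.0017; the largest is M+2.
P(M+2) = C(5,1) × 0.7217^4 × 0.2783^1 = 5 × 0.27128565 × 0.2783 = 0.377494 (base)
P(M+4) = C(5,2) × 0.7217^3 × 0.2783^2 = 10 × 0.37589809 × 0.07745089 = 0.291136
Relative intensity = 0.291136 / 0.377494 × 100 = 77.12

77.12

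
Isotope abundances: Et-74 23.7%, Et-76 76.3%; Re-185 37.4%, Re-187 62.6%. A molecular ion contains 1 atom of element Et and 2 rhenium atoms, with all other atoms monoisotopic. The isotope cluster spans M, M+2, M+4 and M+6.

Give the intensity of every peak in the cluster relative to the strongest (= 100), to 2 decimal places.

Element Et pattern (n=1): 0.2370 : 0.7630
Rhenium pattern (n=2): 0.139876 : 0.468248 : 0.391876
Convolve the two distributions (both contribute in 2-u steps):
  M: 0.2370×0.139876 = 0.033151
  M+2: 0.2370×0.468248 + 0.7630×0.139876 = 0.217700
  M+4: 0.2370×0.391876 + 0.7630×0.468248 = 0.450148
  M+6: 0.7630×0.391876 = 0.299001
Scale to base peak (0.450148) = 100: 7.36 : 48.36 : 100.00 : 66.42

7.36 : 48.36 : 100.00 : 66.42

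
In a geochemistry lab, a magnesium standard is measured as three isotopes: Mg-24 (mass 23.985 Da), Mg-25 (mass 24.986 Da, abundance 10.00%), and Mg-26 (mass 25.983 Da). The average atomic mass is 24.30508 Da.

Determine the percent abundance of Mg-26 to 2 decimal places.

11.01%

The remaining 90.00% is split between Mg-24 (fraction x) and Mg-26 (fraction 0.9000 − x).
Substituting: 23.985x + 25.983(0.9000 − x) = 21.80648
(23.985 − 25.983)x = -1.57822  ⇒  x = 0.78990, y = 0.11010
Mg-24: 78.99%, Mg-26: 11.01%.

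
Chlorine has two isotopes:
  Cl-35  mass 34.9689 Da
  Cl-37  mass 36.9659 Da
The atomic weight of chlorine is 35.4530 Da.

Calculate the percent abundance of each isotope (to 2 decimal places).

Cl-35: 75.76%, Cl-37: 24.24%

Writing the weighted mean with unknown fraction x of Cl-35:
34.9689·x + 36.9659·(1 − x) = 35.4530
(34.9689 − 36.9659)·x = 35.4530 − 36.9659
x = -1.5129 / -1.9970 = 0.75759 → 75.76% Cl-35, 24.24% Cl-37.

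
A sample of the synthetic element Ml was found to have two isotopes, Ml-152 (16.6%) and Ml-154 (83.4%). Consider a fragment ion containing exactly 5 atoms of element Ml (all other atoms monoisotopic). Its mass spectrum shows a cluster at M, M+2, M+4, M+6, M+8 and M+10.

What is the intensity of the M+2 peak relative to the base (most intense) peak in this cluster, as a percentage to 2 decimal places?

Binomial terms of (0.166 + 0.834)^5: M 0.0001, M+2 0.0032, M+4 0.0318, M+6 0.1599, M+8 0.4016, M+10 0.4035 → M+10 is the base peak.
P(M+10) = C(5,5) × 0.166^0 × 0.834^5 = 1 × 1.0000 × 0.40348766 = 0.403488 (base)
P(M+2) = C(5,1) × 0.166^4 × 0.834^1 = 5 × 0.00075933 × 0.8340 = 0.003166
Relative intensity = 0.003166 / 0.403488 × 100 = 0.78

0.78%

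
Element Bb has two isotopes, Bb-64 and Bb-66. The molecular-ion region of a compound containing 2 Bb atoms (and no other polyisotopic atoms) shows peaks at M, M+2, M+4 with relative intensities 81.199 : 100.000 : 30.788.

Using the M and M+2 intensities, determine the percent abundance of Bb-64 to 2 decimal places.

Write p for the Bb-64 fraction. I(M+2)/I(M) = [C(2,1)·p^1·(1−p)] / p^2 = 2·(1−p)/p = 100.000/81.199 = 1.2315
(1−p)/p = 1.2315/2 = 0.6158  ⇒  p = 1/(1 + 0.6158) = 0.6189
Bb-64: 61.89%, Bb-66: 38.11%.

61.89%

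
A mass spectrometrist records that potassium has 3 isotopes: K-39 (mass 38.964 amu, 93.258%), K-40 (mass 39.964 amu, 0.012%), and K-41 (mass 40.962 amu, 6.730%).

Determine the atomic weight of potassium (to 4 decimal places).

39.0986 amu

Average mass = Σ (abundance × isotope mass) = 0.93258 × 38.964 + 0.00012 × 39.964 + 0.06730 × 40.962
= 36.33705 + 0.00480 + 2.75674 = 39.09859 amu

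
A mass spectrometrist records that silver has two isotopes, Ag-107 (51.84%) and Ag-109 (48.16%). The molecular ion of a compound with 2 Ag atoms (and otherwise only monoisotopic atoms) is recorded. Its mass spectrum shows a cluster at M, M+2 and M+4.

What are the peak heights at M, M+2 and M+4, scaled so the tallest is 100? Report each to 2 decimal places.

53.82 : 100.00 : 46.45

The 2 Ag atoms are independent, so intensities follow the terms of (0.5184 + 0.4816)^2.
P(M) = 0.5184^2 = 0.268739
P(M+2) = 2 × 0.5184^1 × 0.4816^1 = 0.499323
P(M+4) = 0.4816^2 = 0.231939
The M+2 peak is largest (0.499323); scaling to 100 gives 53.82 : 100.00 : 46.45.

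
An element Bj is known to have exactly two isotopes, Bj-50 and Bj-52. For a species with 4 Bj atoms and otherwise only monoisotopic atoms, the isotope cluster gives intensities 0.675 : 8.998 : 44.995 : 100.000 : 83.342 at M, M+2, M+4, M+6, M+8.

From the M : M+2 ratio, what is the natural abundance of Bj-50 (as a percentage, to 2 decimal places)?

23.08%

Write p for the Bj-50 fraction. I(M+2)/I(M) = [C(4,1)·p^3·(1−p)] / p^4 = 4·(1−p)/p = 8.998/0.675 = 13.3304
(1−p)/p = 13.3304/4 = 3.3326  ⇒  p = 1/(1 + 3.3326) = 0.2308
Bj-50: 23.08%, Bj-52: 76.92%.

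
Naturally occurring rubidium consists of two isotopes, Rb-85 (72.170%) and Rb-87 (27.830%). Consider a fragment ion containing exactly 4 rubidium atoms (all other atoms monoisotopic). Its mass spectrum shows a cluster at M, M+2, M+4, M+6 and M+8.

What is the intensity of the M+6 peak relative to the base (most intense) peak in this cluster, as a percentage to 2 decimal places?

(0.72170 + 0.27830)^4 gives M 0.2713, M+2 0.4184, M+4 0.2420, M+6 0.0622, M+8 0.0060; the largest is M+2.
P(M+2) = C(4,1) × 0.72170^3 × 0.27830^1 = 4 × 0.37589809 × 0.2783 = 0.418450 (base)
P(M+6) = C(4,3) × 0.72170^1 × 0.27830^3 = 4 × 0.7217 × 0.02155458 = 0.062224
Relative intensity = 0.062224 / 0.418450 × 100 = 14.87

14.87%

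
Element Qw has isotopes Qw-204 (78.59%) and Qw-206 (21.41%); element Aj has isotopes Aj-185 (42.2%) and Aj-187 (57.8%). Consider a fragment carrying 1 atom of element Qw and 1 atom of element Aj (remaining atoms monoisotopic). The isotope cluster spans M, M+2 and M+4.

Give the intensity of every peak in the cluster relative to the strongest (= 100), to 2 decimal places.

Element Qw pattern (n=1): 0.7859 : 0.2141
Element Aj pattern (n=1): 0.4220 : 0.5780
Convolve the two distributions (both contribute in 2-u steps):
  M: 0.7859×0.4220 = 0.331650
  M+2: 0.7859×0.5780 + 0.2141×0.4220 = 0.544600
  M+4: 0.2141×0.5780 = 0.123750
Scale to base peak (0.544600) = 100: 60.90 : 100.00 : 22.72

60.90 : 100.00 : 22.72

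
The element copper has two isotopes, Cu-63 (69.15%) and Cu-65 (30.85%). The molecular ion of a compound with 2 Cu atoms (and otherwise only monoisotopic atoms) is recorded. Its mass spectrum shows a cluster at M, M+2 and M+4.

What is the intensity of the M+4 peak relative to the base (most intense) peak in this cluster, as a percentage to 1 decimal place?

(0.6915 + 0.3085)^2 gives M 0.4782, M+2 0.4267, M+4 0.0952; the largest is M.
P(M) = C(2,0) × 0.6915^2 × 0.3085^0 = 1 × 0.47817225 × 1.0000 = 0.478172 (base)
P(M+4) = C(2,2) × 0.6915^0 × 0.3085^2 = 1 × 1.0000 × 0.09517225 = 0.095172
Relative intensity = 0.095172 / 0.478172 × 100 = 19.9

19.9%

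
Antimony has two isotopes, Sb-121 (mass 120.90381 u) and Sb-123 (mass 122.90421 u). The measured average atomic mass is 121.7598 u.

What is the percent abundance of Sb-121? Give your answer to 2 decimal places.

Writing the weighted mean with unknown fraction x of Sb-121:
120.90381·x + 122.90421·(1 − x) = 121.7598
(120.90381 − 122.90421)·x = 121.7598 − 122.90421
x = -1.14441 / -2.00040 = 0.57209 → 57.21% Sb-121, 42.79% Sb-123.

57.21%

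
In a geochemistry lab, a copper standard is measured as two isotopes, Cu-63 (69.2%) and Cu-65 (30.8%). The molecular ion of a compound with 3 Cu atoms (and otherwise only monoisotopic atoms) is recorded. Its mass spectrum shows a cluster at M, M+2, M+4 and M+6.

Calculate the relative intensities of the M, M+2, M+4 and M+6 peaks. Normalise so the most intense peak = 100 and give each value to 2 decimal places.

The 3 Cu atoms are independent, so intensities follow the terms of (0.692 + 0.308)^3.
P(M) = 0.692^3 = 0.331374
P(M+2) = 3 × 0.692^2 × 0.308^1 = 0.442470
P(M+4) = 3 × 0.692^1 × 0.308^2 = 0.196938
P(M+6) = 0.308^3 = 0.029218
The M+2 peak is largest (0.442470); scaling to 100 gives 74.89 : 100.00 : 44.51 : 6.60.

74.89 : 100.00 : 44.51 : 6.60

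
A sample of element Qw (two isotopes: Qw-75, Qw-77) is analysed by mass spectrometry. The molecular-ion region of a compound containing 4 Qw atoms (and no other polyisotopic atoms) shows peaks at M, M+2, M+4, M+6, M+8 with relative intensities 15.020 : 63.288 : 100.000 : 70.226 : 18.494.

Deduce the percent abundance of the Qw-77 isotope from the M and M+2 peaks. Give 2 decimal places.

51.30%

Let p = fractional abundance of Qw-75. I(M+2)/I(M) = [C(4,1)·p^3·(1−p)] / p^4 = 4·(1−p)/p = 63.288/15.020 = 4.2136
(1−p)/p = 4.2136/4 = 1.0534  ⇒  p = 1/(1 + 1.0534) = 0.4870
Qw-75: 48.70%, Qw-77: 51.30%.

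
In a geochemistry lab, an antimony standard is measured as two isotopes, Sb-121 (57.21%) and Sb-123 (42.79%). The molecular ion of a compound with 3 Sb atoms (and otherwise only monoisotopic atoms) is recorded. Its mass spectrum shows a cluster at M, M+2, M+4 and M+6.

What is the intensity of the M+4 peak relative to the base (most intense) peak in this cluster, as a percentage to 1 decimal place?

74.8%

Binomial terms of (0.5721 + 0.4279)^3: M 0.1872, M+2 0.4202, M+4 0.3143, M+6 0.0783 → M+2 is the base peak.
P(M+2) = C(3,1) × 0.5721^2 × 0.4279^1 = 3 × 0.32729841 × 0.4279 = 0.420153 (base)
P(M+4) = C(3,2) × 0.5721^1 × 0.4279^2 = 3 × 0.5721 × 0.18309841 = 0.314252
Relative intensity = 0.314252 / 0.420153 × 100 = 74.8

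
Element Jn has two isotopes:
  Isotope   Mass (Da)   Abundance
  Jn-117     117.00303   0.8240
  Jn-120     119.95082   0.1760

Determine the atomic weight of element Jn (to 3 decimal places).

Average mass = Σ (abundance × isotope mass) = 0.8240 × 117.00303 + 0.1760 × 119.95082
= 96.410497 + 21.111344 = 117.521841 Da

117.522 Da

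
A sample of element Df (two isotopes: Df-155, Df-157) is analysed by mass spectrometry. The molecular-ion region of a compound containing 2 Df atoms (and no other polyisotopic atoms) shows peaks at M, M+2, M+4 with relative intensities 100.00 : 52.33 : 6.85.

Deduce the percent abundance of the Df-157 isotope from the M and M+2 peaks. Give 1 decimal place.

If p is the fraction of Df that is Df-155, then I(M+2)/I(M) = [C(2,1)·p^1·(1−p)] / p^2 = 2·(1−p)/p = 52.33/100.00 = 0.5233
(1−p)/p = 0.5233/2 = 0.2616  ⇒  p = 1/(1 + 0.2616) = 0.7926
Df-155: 79.3%, Df-157: 20.7%.

20.7%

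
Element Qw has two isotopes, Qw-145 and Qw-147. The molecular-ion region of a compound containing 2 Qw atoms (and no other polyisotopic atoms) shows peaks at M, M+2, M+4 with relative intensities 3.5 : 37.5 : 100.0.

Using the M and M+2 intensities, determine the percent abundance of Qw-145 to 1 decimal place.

If p is the fraction of Qw that is Qw-145, then I(M+2)/I(M) = [C(2,1)·p^1·(1−p)] / p^2 = 2·(1−p)/p = 37.5/3.5 = 10.7143
(1−p)/p = 10.7143/2 = 5.3571  ⇒  p = 1/(1 + 5.3571) = 0.1573
Qw-145: 15.7%, Qw-147: 84.3%.

15.7%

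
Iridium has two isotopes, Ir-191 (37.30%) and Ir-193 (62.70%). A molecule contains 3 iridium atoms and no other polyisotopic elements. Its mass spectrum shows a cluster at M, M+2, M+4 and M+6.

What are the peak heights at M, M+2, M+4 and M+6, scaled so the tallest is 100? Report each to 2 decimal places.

Each Ir atom is independently Ir-191 (p = 0.3730) or Ir-193 (q = 0.6270); the cluster is the binomial expansion (p + q)^3.
P(M) = 0.3730^3 = 0.051895
P(M+2) = 3 × 0.3730^2 × 0.6270^1 = 0.261702
P(M+4) = 3 × 0.3730^1 × 0.6270^2 = 0.439911
P(M+6) = 0.6270^3 = 0.246492
The M+4 peak is largest (0.439911); scaling to 100 gives 11.80 : 59.49 : 100.00 : 56.03.

11.80 : 59.49 : 100.00 : 56.03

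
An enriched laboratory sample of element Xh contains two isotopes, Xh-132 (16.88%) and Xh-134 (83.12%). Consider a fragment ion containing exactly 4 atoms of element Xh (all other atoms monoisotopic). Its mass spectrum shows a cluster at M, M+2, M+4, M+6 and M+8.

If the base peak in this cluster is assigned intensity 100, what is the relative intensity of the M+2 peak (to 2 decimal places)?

3.35

Binomial terms of (0.1688 + 0.8312)^4: M 0.0008, M+2 0.0160, M+4 0.1181, M+6 0.3877, M+8 0.4773 → M+8 is the base peak.
P(M+8) = C(4,4) × 0.1688^0 × 0.8312^4 = 1 × 1.0000 × 0.47733375 = 0.477334 (base)
P(M+2) = C(4,1) × 0.1688^3 × 0.8312^1 = 4 × 0.00480969 × 0.8312 = 0.015991
Relative intensity = 0.015991 / 0.477334 × 100 = 3.35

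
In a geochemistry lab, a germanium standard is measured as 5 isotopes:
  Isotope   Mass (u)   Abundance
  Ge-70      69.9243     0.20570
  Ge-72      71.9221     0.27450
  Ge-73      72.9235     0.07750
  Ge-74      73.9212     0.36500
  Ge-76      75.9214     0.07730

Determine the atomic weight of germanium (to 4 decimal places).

72.6276 u

Weight each isotope mass by its fractional abundance: 0.20570 × 69.9243 + 0.27450 × 71.9221 + 0.07750 × 72.9235 + 0.36500 × 73.9212 + 0.07730 × 75.9214
= 14.38343 + 19.74262 + 5.65157 + 26.98124 + 5.86872 = 72.62758 u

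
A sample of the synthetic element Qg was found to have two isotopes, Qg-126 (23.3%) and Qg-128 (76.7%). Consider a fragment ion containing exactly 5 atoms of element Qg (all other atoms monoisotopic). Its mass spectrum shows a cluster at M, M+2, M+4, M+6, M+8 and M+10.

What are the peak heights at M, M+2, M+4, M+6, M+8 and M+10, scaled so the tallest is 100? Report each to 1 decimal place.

Each Qg atom is independently Qg-126 (p = 0.233) or Qg-128 (q = 0.767); the cluster is the binomial expansion (p + q)^5.
P(M) = 0.233^5 = 0.000687
P(M+2) = 5 × 0.233^4 × 0.767^1 = 0.011303
P(M+4) = 10 × 0.233^3 × 0.767^2 = 0.074415
P(M+6) = 10 × 0.233^2 × 0.767^3 = 0.244962
P(M+8) = 5 × 0.233^1 × 0.767^4 = 0.403188
P(M+10) = 0.767^5 = 0.265446
The M+8 peak is largest (0.403188); scaling to 100 gives 0.2 : 2.8 : 18.5 : 60.8 : 100.0 : 65.8.

0.2 : 2.8 : 18.5 : 60.8 : 100.0 : 65.8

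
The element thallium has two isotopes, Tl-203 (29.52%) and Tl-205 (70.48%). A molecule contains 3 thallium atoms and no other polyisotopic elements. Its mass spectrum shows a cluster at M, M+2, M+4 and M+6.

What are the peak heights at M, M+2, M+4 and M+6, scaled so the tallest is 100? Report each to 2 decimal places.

5.85 : 41.88 : 100.00 : 79.58

Each Tl atom is independently Tl-203 (p = 0.2952) or Tl-205 (q = 0.7048); the cluster is the binomial expansion (p + q)^3.
P(M) = 0.2952^3 = 0.025725
P(M+2) = 3 × 0.2952^2 × 0.7048^1 = 0.184255
P(M+4) = 3 × 0.2952^1 × 0.7048^2 = 0.439916
P(M+6) = 0.7048^3 = 0.350104
The M+4 peak is largest (0.439916); scaling to 100 gives 5.85 : 41.88 : 100.00 : 79.58.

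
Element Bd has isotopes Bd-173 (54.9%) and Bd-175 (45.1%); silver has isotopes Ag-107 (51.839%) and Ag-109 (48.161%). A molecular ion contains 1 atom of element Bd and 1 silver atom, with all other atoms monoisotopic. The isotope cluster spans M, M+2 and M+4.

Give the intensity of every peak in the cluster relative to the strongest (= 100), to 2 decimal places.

57.13 : 100.00 : 43.60

Element Bd pattern (n=1): 0.5490 : 0.4510
Silver pattern (n=1): 0.51839 : 0.48161
Convolve the two distributions (both contribute in 2-u steps):
  M: 0.5490×0.51839 = 0.284596
  M+2: 0.5490×0.48161 + 0.4510×0.51839 = 0.498198
  M+4: 0.4510×0.48161 = 0.217206
Scale to base peak (0.498198) = 100: 57.13 : 100.00 : 43.60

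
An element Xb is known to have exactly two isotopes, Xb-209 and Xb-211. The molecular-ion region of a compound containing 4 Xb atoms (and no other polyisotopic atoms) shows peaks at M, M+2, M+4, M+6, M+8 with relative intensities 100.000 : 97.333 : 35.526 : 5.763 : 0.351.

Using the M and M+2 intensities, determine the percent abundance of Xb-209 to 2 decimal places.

80.43%

If p is the fraction of Xb that is Xb-209, then I(M+2)/I(M) = [C(4,1)·p^3·(1−p)] / p^4 = 4·(1−p)/p = 97.333/100.000 = 0.9733
(1−p)/p = 0.9733/4 = 0.2433  ⇒  p = 1/(1 + 0.2433) = 0.8043
Xb-209: 80.43%, Xb-211: 19.57%.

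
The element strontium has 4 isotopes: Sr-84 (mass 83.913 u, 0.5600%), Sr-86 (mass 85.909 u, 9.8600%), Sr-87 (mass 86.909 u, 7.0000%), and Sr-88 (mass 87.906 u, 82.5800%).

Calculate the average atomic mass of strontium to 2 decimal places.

87.62 u

The abundance-weighted mean is 0.005600 × 83.913 + 0.098600 × 85.909 + 0.070000 × 86.909 + 0.825800 × 87.906
= 0.4699 + 8.4706 + 6.0836 + 72.5928 = 87.6169 u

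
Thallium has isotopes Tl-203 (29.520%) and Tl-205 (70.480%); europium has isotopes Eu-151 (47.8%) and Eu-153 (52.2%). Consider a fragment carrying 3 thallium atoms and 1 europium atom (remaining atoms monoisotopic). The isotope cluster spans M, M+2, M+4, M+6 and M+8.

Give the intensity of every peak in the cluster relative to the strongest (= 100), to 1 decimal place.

Thallium pattern (n=3): 0.02572463 : 0.18425524 : 0.43991564 : 0.35010449
Europium pattern (n=1): 0.4780 : 0.5220
Convolve the two distributions (both contribute in 2-u steps):
  M: 0.02572463×0.4780 = 0.012296
  M+2: 0.02572463×0.5220 + 0.18425524×0.4780 = 0.101502
  M+4: 0.18425524×0.5220 + 0.43991564×0.4780 = 0.306461
  M+6: 0.43991564×0.5220 + 0.35010449×0.4780 = 0.396986
  M+8: 0.35010449×0.5220 = 0.182755
Scale to base peak (0.396986) = 100: 3.1 : 25.6 : 77.2 : 100.0 : 46.0

3.1 : 25.6 : 77.2 : 100.0 : 46.0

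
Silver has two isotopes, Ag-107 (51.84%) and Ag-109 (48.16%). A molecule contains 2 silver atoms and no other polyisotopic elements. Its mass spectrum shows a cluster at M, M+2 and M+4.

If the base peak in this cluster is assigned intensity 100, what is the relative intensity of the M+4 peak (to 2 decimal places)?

Binomial terms of (0.5184 + 0.4816)^2: M 0.2687, M+2 0.4993, M+4 0.2319 → M+2 is the base peak.
P(M+2) = C(2,1) × 0.5184^1 × 0.4816^1 = 2 × 0.5184 × 0.4816 = 0.499323 (base)
P(M+4) = C(2,2) × 0.5184^0 × 0.4816^2 = 1 × 1.0000 × 0.23193856 = 0.231939
Relative intensity = 0.231939 / 0.499323 × 100 = 46.45

46.45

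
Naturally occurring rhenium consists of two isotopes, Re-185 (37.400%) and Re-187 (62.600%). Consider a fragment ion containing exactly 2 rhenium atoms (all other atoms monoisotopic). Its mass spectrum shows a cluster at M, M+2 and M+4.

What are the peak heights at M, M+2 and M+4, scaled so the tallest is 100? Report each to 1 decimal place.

29.9 : 100.0 : 83.7

Expanding (0.37400 + 0.62600)^2:
P(M) = 0.37400^2 = 0.139876
P(M+2) = 2 × 0.37400^1 × 0.62600^1 = 0.468248
P(M+4) = 0.62600^2 = 0.391876
The M+2 peak is largest (0.468248); scaling to 100 gives 29.9 : 100.0 : 83.7.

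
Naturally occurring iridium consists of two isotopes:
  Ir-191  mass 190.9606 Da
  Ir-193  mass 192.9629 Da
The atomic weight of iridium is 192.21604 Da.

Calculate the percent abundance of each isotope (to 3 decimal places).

Let x be the fractional abundance of Ir-191; then Ir-193 has abundance 1 − x.
190.9606·x + 192.9629·(1 − x) = 192.21604
(190.9606 − 192.9629)·x = 192.21604 − 192.9629
x = -0.74686 / -2.0023 = 0.37300 → 37.300% Ir-191, 62.700% Ir-193.

Ir-191: 37.300%, Ir-193: 62.700%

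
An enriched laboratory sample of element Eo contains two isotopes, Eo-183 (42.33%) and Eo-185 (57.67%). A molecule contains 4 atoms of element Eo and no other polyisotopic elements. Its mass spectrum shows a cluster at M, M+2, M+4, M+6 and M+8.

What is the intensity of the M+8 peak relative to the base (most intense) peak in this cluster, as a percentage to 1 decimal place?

30.9%

Binomial terms of (0.4233 + 0.5767)^4: M 0.0321, M+2 0.1750, M+4 0.3576, M+6 0.3248, M+8 0.1106 → M+4 is the base peak.
P(M+4) = C(4,2) × 0.4233^2 × 0.5767^2 = 6 × 0.17918289 × 0.33258289 = 0.357559 (base)
P(M+8) = C(4,4) × 0.4233^0 × 0.5767^4 = 1 × 1.0000 × 0.11061138 = 0.110611
Relative intensity = 0.110611 / 0.357559 × 100 = 30.9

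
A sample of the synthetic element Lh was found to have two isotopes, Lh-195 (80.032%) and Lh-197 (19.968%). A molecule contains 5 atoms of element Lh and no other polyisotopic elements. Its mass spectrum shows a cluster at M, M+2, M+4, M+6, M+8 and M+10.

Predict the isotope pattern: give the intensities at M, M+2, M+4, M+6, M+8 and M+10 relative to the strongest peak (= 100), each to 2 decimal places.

80.16 : 100.00 : 49.90 : 12.45 : 1.55 : 0.08

Expanding (0.80032 + 0.19968)^5:
P(M) = 0.80032^5 = 0.328336
P(M+2) = 5 × 0.80032^4 × 0.19968^1 = 0.409599
P(M+4) = 10 × 0.80032^3 × 0.19968^2 = 0.204390
P(M+6) = 10 × 0.80032^2 × 0.19968^3 = 0.050995
P(M+8) = 5 × 0.80032^1 × 0.19968^4 = 0.006362
P(M+10) = 0.19968^5 = 0.000317
The M+2 peak is largest (0.409599); scaling to 100 gives 80.16 : 100.00 : 49.90 : 12.45 : 1.55 : 0.08.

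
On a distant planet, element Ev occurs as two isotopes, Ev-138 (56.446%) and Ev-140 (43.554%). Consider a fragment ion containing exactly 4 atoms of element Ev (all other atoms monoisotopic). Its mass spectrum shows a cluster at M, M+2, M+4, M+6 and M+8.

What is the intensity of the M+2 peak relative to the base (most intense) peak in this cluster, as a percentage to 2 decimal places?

86.40%

(0.56446 + 0.43554)^4 gives M 0.1015, M+2 0.3133, M+4 0.3626, M+6 0.1865, M+8 0.0360; the largest is M+4.
P(M+4) = C(4,2) × 0.56446^2 × 0.43554^2 = 6 × 0.31861509 × 0.18969509 = 0.362638 (base)
P(M+2) = C(4,1) × 0.56446^3 × 0.43554^1 = 4 × 0.17984547 × 0.43554 = 0.313320
Relative intensity = 0.313320 / 0.362638 × 100 = 86.40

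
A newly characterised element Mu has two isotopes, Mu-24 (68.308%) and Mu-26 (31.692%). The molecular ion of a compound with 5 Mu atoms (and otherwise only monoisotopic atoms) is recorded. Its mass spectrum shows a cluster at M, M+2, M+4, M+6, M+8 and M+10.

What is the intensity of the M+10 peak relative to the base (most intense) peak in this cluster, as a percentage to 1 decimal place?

Binomial terms of (0.68308 + 0.31692)^5: M 0.1487, M+2 0.3450, M+4 0.3201, M+6 0.1485, M+8 0.0345, M+10 0.0032 → M+2 is the base peak.
P(M+2) = C(5,1) × 0.68308^4 × 0.31692^1 = 5 × 0.21771396 × 0.31692 = 0.344990 (base)
P(M+10) = C(5,5) × 0.68308^0 × 0.31692^5 = 1 × 1.0000 × 0.00319704 = 0.003197
Relative intensity = 0.003197 / 0.344990 × 100 = 0.9

0.9%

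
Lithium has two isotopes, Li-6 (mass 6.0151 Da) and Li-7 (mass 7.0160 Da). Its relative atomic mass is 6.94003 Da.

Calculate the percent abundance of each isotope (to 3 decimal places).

Li-6: 7.590%, Li-7: 92.410%

Let x be the fractional abundance of Li-6; then Li-7 has abundance 1 − x.
6.0151·x + 7.0160·(1 − x) = 6.94003
(6.0151 − 7.0160)·x = 6.94003 − 7.0160
x = -0.07597 / -1.0009 = 0.07590 → 7.590% Li-6, 92.410% Li-7.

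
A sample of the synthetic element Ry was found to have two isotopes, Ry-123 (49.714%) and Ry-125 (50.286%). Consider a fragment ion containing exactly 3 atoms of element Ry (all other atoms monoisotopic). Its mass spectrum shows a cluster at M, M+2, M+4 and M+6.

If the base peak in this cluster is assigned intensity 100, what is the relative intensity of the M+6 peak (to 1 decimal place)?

(0.49714 + 0.50286)^3 gives M 0.1229, M+2 0.3728, M+4 0.3771, M+6 0.1272; the largest is M+4.
P(M+4) = C(3,2) × 0.49714^1 × 0.50286^2 = 3 × 0.49714 × 0.25286818 = 0.377133 (base)
P(M+6) = C(3,3) × 0.49714^0 × 0.50286^3 = 1 × 1.0000 × 0.12715729 = 0.127157
Relative intensity = 0.127157 / 0.377133 × 100 = 33.7

33.7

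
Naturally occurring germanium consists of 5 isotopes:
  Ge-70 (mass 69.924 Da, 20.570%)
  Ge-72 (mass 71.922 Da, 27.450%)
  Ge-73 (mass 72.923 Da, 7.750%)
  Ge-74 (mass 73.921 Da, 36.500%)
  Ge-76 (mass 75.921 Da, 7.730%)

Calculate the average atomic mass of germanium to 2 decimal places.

72.63 Da

Weight each isotope mass by its fractional abundance: 0.20570 × 69.924 + 0.27450 × 71.922 + 0.07750 × 72.923 + 0.36500 × 73.921 + 0.07730 × 75.921
= 14.3834 + 19.7426 + 5.6515 + 26.9812 + 5.8687 = 72.6274 Da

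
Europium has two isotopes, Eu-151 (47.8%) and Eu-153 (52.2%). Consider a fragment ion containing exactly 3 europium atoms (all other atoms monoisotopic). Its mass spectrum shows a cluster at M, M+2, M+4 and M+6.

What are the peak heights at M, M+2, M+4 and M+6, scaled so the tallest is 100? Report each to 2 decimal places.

Each Eu atom is independently Eu-151 (p = 0.478) or Eu-153 (q = 0.522); the cluster is the binomial expansion (p + q)^3.
P(M) = 0.478^3 = 0.109215
P(M+2) = 3 × 0.478^2 × 0.522^1 = 0.357806
P(M+4) = 3 × 0.478^1 × 0.522^2 = 0.390742
P(M+6) = 0.522^3 = 0.142237
The M+4 peak is largest (0.390742); scaling to 100 gives 27.95 : 91.57 : 100.00 : 36.40.

27.95 : 91.57 : 100.00 : 36.40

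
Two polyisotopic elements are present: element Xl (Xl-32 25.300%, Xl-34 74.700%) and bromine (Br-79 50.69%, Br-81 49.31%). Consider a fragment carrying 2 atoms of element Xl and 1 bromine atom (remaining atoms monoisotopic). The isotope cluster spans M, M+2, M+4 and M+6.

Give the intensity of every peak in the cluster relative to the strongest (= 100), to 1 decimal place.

6.9 : 47.6 : 100.0 : 58.6

Element Xl pattern (n=2): 0.064009 : 0.377982 : 0.558009
Bromine pattern (n=1): 0.5069 : 0.4931
Convolve the two distributions (both contribute in 2-u steps):
  M: 0.064009×0.5069 = 0.032446
  M+2: 0.064009×0.4931 + 0.377982×0.5069 = 0.223162
  M+4: 0.377982×0.4931 + 0.558009×0.5069 = 0.469238
  M+6: 0.558009×0.4931 = 0.275154
Scale to base peak (0.469238) = 100: 6.9 : 47.6 : 100.0 : 58.6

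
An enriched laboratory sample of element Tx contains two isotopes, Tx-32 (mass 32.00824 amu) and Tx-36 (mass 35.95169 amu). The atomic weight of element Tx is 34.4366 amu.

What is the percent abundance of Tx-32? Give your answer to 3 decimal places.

With x = fraction of Tx-32 (so Tx-36 is 1 − x):
32.00824·x + 35.95169·(1 − x) = 34.4366
(32.00824 − 35.95169)·x = 34.4366 − 35.95169
x = -1.51509 / -3.94345 = 0.38420 → 38.420% Tx-32, 61.580% Tx-36.

38.420%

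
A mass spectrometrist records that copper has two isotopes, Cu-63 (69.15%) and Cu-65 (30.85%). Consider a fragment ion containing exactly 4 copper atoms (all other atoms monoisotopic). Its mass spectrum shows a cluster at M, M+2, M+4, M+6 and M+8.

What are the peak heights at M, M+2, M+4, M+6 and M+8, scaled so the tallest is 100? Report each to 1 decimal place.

56.0 : 100.0 : 66.9 : 19.9 : 2.2

Each Cu atom is independently Cu-63 (p = 0.6915) or Cu-65 (q = 0.3085); the cluster is the binomial expansion (p + q)^4.
P(M) = 0.6915^4 = 0.228649
P(M+2) = 4 × 0.6915^3 × 0.3085^1 = 0.408030
P(M+4) = 6 × 0.6915^2 × 0.3085^2 = 0.273052
P(M+6) = 4 × 0.6915^1 × 0.3085^3 = 0.081212
P(M+8) = 0.3085^4 = 0.009058
The M+2 peak is largest (0.408030); scaling to 100 gives 56.0 : 100.0 : 66.9 : 19.9 : 2.2.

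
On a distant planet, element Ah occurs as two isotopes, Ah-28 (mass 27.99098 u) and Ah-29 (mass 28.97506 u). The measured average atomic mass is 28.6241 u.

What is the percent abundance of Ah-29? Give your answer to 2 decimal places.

With x = fraction of Ah-28 (so Ah-29 is 1 − x):
27.99098·x + 28.97506·(1 − x) = 28.6241
(27.99098 − 28.97506)·x = 28.6241 − 28.97506
x = -0.35096 / -0.98408 = 0.35664 → 35.66% Ah-28, 64.34% Ah-29.

64.34%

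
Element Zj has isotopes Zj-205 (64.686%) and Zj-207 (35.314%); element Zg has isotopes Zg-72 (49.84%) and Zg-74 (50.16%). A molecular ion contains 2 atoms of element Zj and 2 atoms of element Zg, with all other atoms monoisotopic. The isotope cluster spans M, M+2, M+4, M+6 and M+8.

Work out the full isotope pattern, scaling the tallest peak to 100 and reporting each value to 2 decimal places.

Element Zj pattern (n=2): 0.41842786 : 0.45686428 : 0.12470786
Element Zg pattern (n=2): 0.24840256 : 0.49999488 : 0.25160256
Convolve the two distributions (both contribute in 2-u steps):
  M: 0.41842786×0.24840256 = 0.103939
  M+2: 0.41842786×0.49999488 + 0.45686428×0.24840256 = 0.322698
  M+4: 0.41842786×0.25160256 + 0.45686428×0.49999488 + 0.12470786×0.24840256 = 0.364685
  M+6: 0.45686428×0.25160256 + 0.12470786×0.49999488 = 0.177302
  M+8: 0.12470786×0.25160256 = 0.031377
Scale to base peak (0.364685) = 100: 28.50 : 88.49 : 100.00 : 48.62 : 8.60

28.50 : 88.49 : 100.00 : 48.62 : 8.60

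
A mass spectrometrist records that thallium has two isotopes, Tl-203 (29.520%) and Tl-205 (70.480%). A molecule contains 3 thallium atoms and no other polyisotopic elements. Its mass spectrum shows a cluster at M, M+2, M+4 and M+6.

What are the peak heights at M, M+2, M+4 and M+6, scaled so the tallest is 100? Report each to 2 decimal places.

The 3 Tl atoms are independent, so intensities follow the terms of (0.29520 + 0.70480)^3.
P(M) = 0.29520^3 = 0.025725
P(M+2) = 3 × 0.29520^2 × 0.70480^1 = 0.184255
P(M+4) = 3 × 0.29520^1 × 0.70480^2 = 0.439916
P(M+6) = 0.70480^3 = 0.350104
The M+4 peak is largest (0.439916); scaling to 100 gives 5.85 : 41.88 : 100.00 : 79.58.

5.85 : 41.88 : 100.00 : 79.58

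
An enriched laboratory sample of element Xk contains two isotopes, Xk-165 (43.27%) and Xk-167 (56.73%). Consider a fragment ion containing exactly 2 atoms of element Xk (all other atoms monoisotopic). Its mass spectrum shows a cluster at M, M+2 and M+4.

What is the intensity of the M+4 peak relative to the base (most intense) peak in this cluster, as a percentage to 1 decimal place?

65.6%

Term probabilities: M 0.1872, M+2 0.4909, M+4 0.3218. Base peak = M+2.
P(M+2) = C(2,1) × 0.4327^1 × 0.5673^1 = 2 × 0.4327 × 0.5673 = 0.490941 (base)
P(M+4) = C(2,2) × 0.4327^0 × 0.5673^2 = 1 × 1.0000 × 0.32182929 = 0.321829
Relative intensity = 0.321829 / 0.490941 × 100 = 65.6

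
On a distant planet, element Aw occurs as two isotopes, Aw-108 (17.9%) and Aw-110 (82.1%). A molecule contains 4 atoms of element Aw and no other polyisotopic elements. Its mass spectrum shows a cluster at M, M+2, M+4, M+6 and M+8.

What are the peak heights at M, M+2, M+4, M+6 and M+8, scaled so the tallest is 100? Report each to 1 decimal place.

The 4 Aw atoms are independent, so intensities follow the terms of (0.179 + 0.821)^4.
P(M) = 0.179^4 = 0.001027
P(M+2) = 4 × 0.179^3 × 0.821^1 = 0.018835
P(M+4) = 6 × 0.179^2 × 0.821^2 = 0.129582
P(M+6) = 4 × 0.179^1 × 0.821^3 = 0.396226
P(M+8) = 0.821^4 = 0.454331
The M+8 peak is largest (0.454331); scaling to 100 gives 0.2 : 4.1 : 28.5 : 87.2 : 100.0.

0.2 : 4.1 : 28.5 : 87.2 : 100.0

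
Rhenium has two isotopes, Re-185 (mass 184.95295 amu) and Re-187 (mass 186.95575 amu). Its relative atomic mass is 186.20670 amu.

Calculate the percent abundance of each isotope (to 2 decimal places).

Re-185: 37.40%, Re-187: 62.60%

Writing the weighted mean with unknown fraction x of Re-185:
184.95295·x + 186.95575·(1 − x) = 186.20670
(184.95295 − 186.95575)·x = 186.20670 − 186.95575
x = -0.74905 / -2.00280 = 0.37400 → 37.40% Re-185, 62.60% Re-187.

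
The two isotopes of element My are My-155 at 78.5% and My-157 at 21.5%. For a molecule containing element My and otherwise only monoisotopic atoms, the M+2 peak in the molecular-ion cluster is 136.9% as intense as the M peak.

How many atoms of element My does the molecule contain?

For n independent My atoms, I(M+2)/I(M) = n · (abundance My-157) / (abundance My-155) = n · 0.215/0.785.
n = 1.369 × 0.785/0.215 = 5.00 ≈ 5

5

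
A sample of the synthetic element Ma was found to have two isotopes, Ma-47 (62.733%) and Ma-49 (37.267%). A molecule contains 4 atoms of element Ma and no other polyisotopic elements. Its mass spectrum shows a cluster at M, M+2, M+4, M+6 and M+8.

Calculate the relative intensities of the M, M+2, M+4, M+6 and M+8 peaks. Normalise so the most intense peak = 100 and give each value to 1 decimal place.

42.1 : 100.0 : 89.1 : 35.3 : 5.2

The 4 Ma atoms are independent, so intensities follow the terms of (0.62733 + 0.37267)^4.
P(M) = 0.62733^4 = 0.154876
P(M+2) = 4 × 0.62733^3 × 0.37267^1 = 0.368021
P(M+4) = 6 × 0.62733^2 × 0.37267^2 = 0.327938
P(M+6) = 4 × 0.62733^1 × 0.37267^3 = 0.129876
P(M+8) = 0.37267^4 = 0.019288
The M+2 peak is largest (0.368021); scaling to 100 gives 42.1 : 100.0 : 89.1 : 35.3 : 5.2.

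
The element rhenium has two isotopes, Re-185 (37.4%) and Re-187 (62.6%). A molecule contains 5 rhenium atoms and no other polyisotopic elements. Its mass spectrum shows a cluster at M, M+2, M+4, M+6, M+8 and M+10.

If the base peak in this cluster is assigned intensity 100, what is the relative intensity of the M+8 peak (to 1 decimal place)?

(0.374 + 0.626)^5 gives M 0.0073, M+2 0.0612, M+4 0.2050, M+6 0.3431, M+8 0.2872, M+10 0.0961; the largest is M+6.
P(M+6) = C(5,3) × 0.374^2 × 0.626^3 = 10 × 0.139876 × 0.24531438 = 0.343136 (base)
P(M+8) = C(5,4) × 0.374^1 × 0.626^4 = 5 × 0.3740 × 0.1535668 = 0.287170
Relative intensity = 0.287170 / 0.343136 × 100 = 83.7

83.7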